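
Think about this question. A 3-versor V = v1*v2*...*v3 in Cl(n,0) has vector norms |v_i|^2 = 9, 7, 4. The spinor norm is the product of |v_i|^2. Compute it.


Spinor norm N(V) = |v1|^2 * |v2|^2 * ... * |v3|^2
= 9 * 7 * 4
Running product: 9, 63, 252
N(V) = 252


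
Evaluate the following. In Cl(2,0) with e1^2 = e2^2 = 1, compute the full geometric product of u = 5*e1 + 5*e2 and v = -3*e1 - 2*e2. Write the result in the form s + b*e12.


Expand: (5*e1 + 5*e2)(-3*e1 - 2*e2)
= 5*(-3)*e1e1 + 5*(-2)*e1e2 + 5*(-3)*e2e1 + 5*(-2)*e2e2
Using e1^2 = e2^2 = 1, e2e1 = -e1e2:
Scalar part s = 5*(-3) + 5*(-2) = -15 + (-10) = -25
Bivector part b = 5*(-2) - 5*(-3) = -10 - (-15) = 5
uv = -25 + 5*e12


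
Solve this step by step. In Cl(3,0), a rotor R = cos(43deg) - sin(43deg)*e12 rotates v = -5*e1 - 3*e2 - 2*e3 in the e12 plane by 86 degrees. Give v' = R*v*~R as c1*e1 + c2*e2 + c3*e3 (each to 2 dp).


Rotor R = cos(43deg) - sin(43deg)*e12
Rotation angle theta = 2 * 43 = 86 degrees in the e12 plane (e1 -> e2).
The component perpendicular to the plane (e3) is invariant: v'_3 = v3 = -2.00
cos(86deg) = 0.0698, sin(86deg) = 0.9976
v'_1 = v1*cos(theta) - v2*sin(theta) = -5*0.0698 - (-3)*0.9976 = 2.64
v'_2 = v1*sin(theta) + v2*cos(theta) = -5*0.9976 + (-3)*0.0698 = -5.20
v' = 2.64*e1 - 5.20*e2 - 2.00*e3


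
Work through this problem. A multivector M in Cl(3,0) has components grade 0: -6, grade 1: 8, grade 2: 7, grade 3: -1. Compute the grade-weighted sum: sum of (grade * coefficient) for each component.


Grade-weighted sum = sum of grade_k * coefficient_k
0*(-6) = 0
1*8 = 8
2*7 = 14
3*(-1) = -3
Total = 0 + 8 + 14 + (-3) = 19


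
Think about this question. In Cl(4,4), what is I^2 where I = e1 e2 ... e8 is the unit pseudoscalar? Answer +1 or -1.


The pseudoscalar I = e1...e_n (product of all n generators) of Cl(p,q) satisfies I^2 = (-1)^(q + n(n-1)/2).
p = 4, q = 4, n = p + q = 8
n(n-1)/2 = 8 * 7 / 2 = 28
Exponent = q + n(n-1)/2 = 4 + 28 = 32
I^2 = (-1)^32 = +1


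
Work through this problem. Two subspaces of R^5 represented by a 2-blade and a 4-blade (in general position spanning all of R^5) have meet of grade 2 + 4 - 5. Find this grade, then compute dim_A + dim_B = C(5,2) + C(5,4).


Meet grade = grade(A) + grade(B) - n
= 2 + 4 - 5 = 1
C(5,2) = 10
C(5,4) = 5
dim_A + dim_B = 10 + 5 = 15


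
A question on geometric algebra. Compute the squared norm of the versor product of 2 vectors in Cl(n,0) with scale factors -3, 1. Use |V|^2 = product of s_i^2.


Each vector v_i has |v_i|^2 = s_i^2
Squared scales: (-3)^2 = 9, 1^2 = 1
|V|^2 = 9 * 1
= 9


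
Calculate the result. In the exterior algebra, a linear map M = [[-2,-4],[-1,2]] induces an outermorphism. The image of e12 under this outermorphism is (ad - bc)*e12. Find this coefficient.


The outermorphism of a linear map f sends e1^e2 to f(e1)^f(e2).
f(e1) = -2*e1 - 1*e2
f(e2) = -4*e1 + 2*e2
f(e1) ^ f(e2) = (-2*e1 - 1*e2) ^ (-4*e1 + 2*e2)
= (-2)*2*e12 + (-1)*(-4)*e21
= (-4 - 4)*e12
= -8*e12
Coefficient = -8


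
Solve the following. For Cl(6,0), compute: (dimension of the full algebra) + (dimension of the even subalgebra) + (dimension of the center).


n = 6 + 0 = 6
Total dim = 2^6 = 64
Even subalgebra dim = 2^5 = 32
n is even, so center dim = 1
Sum = 64 + 32 + 1 = 97


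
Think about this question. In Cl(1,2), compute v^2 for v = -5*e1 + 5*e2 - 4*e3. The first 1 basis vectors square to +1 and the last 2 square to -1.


v^2 = sum of c_i^2 * e_i^2
Positive signature terms (e_i^2 = +1): (-5)^2 = 25
Negative signature terms (e_j^2 = -1): 5^2 + (-4)^2 = 41
v^2 = 25 - 41 = -16


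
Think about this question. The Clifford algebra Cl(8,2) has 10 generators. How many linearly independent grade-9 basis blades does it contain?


Number of grade-k basis blades in Cl(p,q) with n = p + q is C(n, k).
n = 8 + 2 = 10
C(10, 9) = 10! / (9! * 1!)
= 3628800 / (362880 * 1)
= 10


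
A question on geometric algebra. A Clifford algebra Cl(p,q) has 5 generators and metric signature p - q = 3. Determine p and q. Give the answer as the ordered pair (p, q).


We need p + q = 5 and p - q = 3.
Adding: 2p = 5 + 3 = 8, so p = 4.
Then q = 5 - 4 = 1.
(p, q) = (4, 1)


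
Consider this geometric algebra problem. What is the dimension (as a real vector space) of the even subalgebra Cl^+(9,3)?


Even subalgebra dimension = 2^(n-1)
n = 9 + 3 = 12
2^(12 - 1) = 2^11 = 2048
Verification: sum of C(12,k) for even k = 1 + 66 + 495 + 924 + 495 + 66 + 1 = 2048
Result = 2048


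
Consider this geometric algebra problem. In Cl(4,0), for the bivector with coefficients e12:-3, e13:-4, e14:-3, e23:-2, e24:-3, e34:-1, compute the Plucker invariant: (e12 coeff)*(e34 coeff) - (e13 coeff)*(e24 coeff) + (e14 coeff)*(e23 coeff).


Plucker relation: af - be + cd
a*f = (-3)*(-1) = 3
b*e = (-4)*(-3) = 12
c*d = (-3)*(-2) = 6
af - be + cd = 3 - 12 + 6
= -3


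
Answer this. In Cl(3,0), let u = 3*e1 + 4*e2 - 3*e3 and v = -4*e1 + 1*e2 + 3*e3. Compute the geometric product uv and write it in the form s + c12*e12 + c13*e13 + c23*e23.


In Cl(3,0): e_i^2 = 1, e_ie_j = -e_je_i for i != j.
Scalar part = u . v = 3*(-4) + 4*1 + (-3)*3
= -12 + 4 + (-9) = -17
e12 coeff = 3*1 - 4*(-4) = 3 - (-16) = 19
e13 coeff = 3*3 - (-3)*(-4) = 9 - 12 = -3
e23 coeff = 4*3 - (-3)*1 = 12 - (-3) = 15
uv = -17 + 19*e12 - 3*e13 + 15*e23


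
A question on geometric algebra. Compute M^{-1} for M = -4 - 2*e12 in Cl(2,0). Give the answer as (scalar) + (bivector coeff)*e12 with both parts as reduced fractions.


M = -4 - 2*e12, where e12^2 = -1.
Since M commutes with its reverse ~M = a - b*e12, M * ~M = a^2 - b^2*e12^2 = a^2 + b^2.
So M^{-1} = ~M / (a^2 + b^2) = (a - b*e12)/(a^2 + b^2).
a^2 + b^2 = 16 + 4 = 20
Scalar part = -4/20 = -1/5
Bivector coeff = 2/20 = 1/10
M^{-1} = -1/5 + 1/10*e12


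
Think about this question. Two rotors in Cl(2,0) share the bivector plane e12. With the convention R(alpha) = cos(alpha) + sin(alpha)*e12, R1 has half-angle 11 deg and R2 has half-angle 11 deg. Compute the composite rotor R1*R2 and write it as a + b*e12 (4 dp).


Same-plane rotors commute and their half-angles add:
R1*R2 = cos(a1 + a2) + sin(a1 + a2)*e12.
a1 + a2 = 11 + 11 = 22 deg
cos(22 deg) = 0.9272
sin(22 deg) = 0.3746
R1*R2 = 0.9272 + 0.3746*e12


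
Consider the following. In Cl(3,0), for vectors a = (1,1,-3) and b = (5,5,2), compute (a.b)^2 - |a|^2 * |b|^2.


a . b = 1*5 + 1*5 + (-3)*2
= 5 + 5 + (-6) = 4
|a|^2 = 1^2 + 1^2 + (-3)^2 = 11
|b|^2 = 5^2 + 5^2 + 2^2 = 54
(a.b)^2 = 4^2 = 16
|a|^2 * |b|^2 = 11 * 54 = 594
Result = 16 - 594 = -578


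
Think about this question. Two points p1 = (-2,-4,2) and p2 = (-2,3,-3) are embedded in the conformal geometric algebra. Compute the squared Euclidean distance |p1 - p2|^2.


p1 - p2 = (0, -7, 5)
|p1 - p2|^2 = 0^2 + (-7)^2 + 5^2
= 0 + 49 + 25
= 74


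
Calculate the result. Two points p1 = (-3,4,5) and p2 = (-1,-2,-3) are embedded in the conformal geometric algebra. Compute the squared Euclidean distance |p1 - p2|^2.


p1 - p2 = (-2, 6, 8)
|p1 - p2|^2 = (-2)^2 + 6^2 + 8^2
= 4 + 36 + 64
= 104


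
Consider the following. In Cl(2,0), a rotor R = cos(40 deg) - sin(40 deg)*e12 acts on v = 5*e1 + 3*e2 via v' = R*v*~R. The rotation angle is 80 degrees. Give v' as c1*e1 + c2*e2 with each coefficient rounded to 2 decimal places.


Rotor R = cos(40deg) - sin(40deg)*e12
Rotation angle theta = 2 * 40 = 80 degrees
v' = R*v*~R rotates v by theta.
cos(80deg) = 0.1736, sin(80deg) = 0.9848
v'_1 = 5*cos(80deg) - 3*sin(80deg)
= 5*0.1736 - 3*0.9848
= -2.09
v'_2 = 5*sin(80deg) + 3*cos(80deg)
= 5*0.9848 + 3*0.1736
= 5.44
v' = -2.09*e1 + 5.44*e2


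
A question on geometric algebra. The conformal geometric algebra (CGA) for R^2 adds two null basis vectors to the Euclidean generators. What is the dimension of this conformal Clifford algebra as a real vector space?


The conformal model of R^2 uses Cl(3,1): the 2 Euclidean generators plus two extra orthogonal generators e+ (e+^2 = +1) and e- (e-^2 = -1), from which the null vectors e0, einf are built.
Number of generators m = 2 + 2 = 4.
dim Cl(p,q) = 2^m = 2^4 = 16


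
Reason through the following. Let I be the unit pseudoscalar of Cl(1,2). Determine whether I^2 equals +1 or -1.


The pseudoscalar I = e1...e_n (product of all n generators) of Cl(p,q) satisfies I^2 = (-1)^(q + n(n-1)/2).
p = 1, q = 2, n = p + q = 3
n(n-1)/2 = 3 * 2 / 2 = 3
Exponent = q + n(n-1)/2 = 2 + 3 = 5
I^2 = (-1)^5 = -1


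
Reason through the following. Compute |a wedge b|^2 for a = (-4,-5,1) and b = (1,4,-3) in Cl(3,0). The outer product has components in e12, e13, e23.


a wedge b = (a1*b2 - a2*b1)*e12 + (a1*b3 - a3*b1)*e13 + (a2*b3 - a3*b2)*e23
e12 coeff: (-4)*4 - (-5)*1 = -16 - (-5) = -11
e13 coeff: (-4)*(-3) - 1*1 = 12 - 1 = 11
e23 coeff: (-5)*(-3) - 1*4 = 15 - 4 = 11
|a wedge b|^2 = (-11)^2 + 11^2 + 11^2
= 121 + 121 + 121
= 363


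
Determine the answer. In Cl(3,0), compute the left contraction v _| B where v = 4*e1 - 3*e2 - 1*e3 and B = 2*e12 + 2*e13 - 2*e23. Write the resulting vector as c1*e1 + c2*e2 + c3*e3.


Left contraction v _| B = <vB>_1 (grade-1 part of the geometric product vB).
Using e1_|e12 = e2, e2_|e12 = -e1, e1_|e13 = e3, e3_|e13 = -e1, e2_|e23 = e3, e3_|e23 = -e2:
e1 coeff: -v2*b12 - v3*b13 = -(-3)*(2) - (-1)*(2) = 8
e2 coeff: v1*b12 - v3*b23 = (4)*(2) - (-1)*(-2) = 6
e3 coeff: v1*b13 + v2*b23 = (4)*(2) + (-3)*(-2) = 14
v _| B = 8*e1 + 6*e2 + 14*e3


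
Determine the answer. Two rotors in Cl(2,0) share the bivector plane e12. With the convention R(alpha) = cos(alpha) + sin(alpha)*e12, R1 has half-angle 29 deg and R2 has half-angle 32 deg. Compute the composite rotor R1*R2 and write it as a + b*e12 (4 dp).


Same-plane rotors commute and their half-angles add:
R1*R2 = cos(a1 + a2) + sin(a1 + a2)*e12.
a1 + a2 = 29 + 32 = 61 deg
cos(61 deg) = 0.4848
sin(61 deg) = 0.8746
R1*R2 = 0.4848 + 0.8746*e12


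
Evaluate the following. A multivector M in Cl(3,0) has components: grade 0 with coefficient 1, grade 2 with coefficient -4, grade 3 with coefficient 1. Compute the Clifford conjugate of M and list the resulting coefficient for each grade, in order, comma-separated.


Clifford conjugate sign for grade k: (-1)^(k(k+1)/2)
Grade 0: (-1)^(0*1/2) = (-1)^0 = 1, coeff 1 -> 1
Grade 2: (-1)^(2*3/2) = (-1)^3 = -1, coeff -4 -> 4
Grade 3: (-1)^(3*4/2) = (-1)^6 = 1, coeff 1 -> 1
Conjugated coefficients: 1, 4, 1


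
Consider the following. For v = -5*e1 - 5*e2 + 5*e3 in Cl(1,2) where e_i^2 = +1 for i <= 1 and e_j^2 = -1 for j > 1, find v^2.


v^2 = sum of c_i^2 * e_i^2
Positive signature terms (e_i^2 = +1): (-5)^2 = 25
Negative signature terms (e_j^2 = -1): (-5)^2 + 5^2 = 50
v^2 = 25 - 50 = -25


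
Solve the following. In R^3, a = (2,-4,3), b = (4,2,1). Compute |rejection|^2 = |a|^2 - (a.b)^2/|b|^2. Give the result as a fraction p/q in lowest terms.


|a|^2 = 2^2 + (-4)^2 + 3^2 = 29
|b|^2 = 4^2 + 2^2 + 1^2 = 21
a . b = 2*4 + (-4)*2 + 3*1 = 3
(a.b)^2 = 3^2 = 9
|rej|^2 = 29 - 9/21
= (609 - 9)/21
= 600/21
In lowest terms: 200/7


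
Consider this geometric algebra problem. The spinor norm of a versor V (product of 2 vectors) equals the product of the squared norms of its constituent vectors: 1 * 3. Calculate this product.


Spinor norm N(V) = |v1|^2 * |v2|^2 * ... * |v2|^2
= 1 * 3
Running product: 1, 3
N(V) = 3


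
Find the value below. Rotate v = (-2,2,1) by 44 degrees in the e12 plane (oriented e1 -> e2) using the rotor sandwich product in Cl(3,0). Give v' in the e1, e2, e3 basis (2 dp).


Rotor R = cos(22deg) - sin(22deg)*e12
Rotation angle theta = 2 * 22 = 44 degrees in the e12 plane (e1 -> e2).
The component perpendicular to the plane (e3) is invariant: v'_3 = v3 = 1.00
cos(44deg) = 0.7193, sin(44deg) = 0.6947
v'_1 = v1*cos(theta) - v2*sin(theta) = -2*0.7193 - 2*0.6947 = -2.83
v'_2 = v1*sin(theta) + v2*cos(theta) = -2*0.6947 + 2*0.7193 = 0.05
v' = -2.83*e1 + 0.05*e2 + 1.00*e3


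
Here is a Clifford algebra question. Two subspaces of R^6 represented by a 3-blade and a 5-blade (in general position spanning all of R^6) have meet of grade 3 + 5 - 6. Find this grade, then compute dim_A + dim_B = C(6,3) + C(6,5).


Meet grade = grade(A) + grade(B) - n
= 3 + 5 - 6 = 2
C(6,3) = 20
C(6,5) = 6
dim_A + dim_B = 20 + 6 = 26


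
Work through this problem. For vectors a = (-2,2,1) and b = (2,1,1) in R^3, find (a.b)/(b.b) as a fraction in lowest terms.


Projection coefficient = (a . b) / (b . b)
a . b = (-2)*2 + 2*1 + 1*1
= -4 + 2 + 1 = -1
b . b = 2^2 + 1^2 + 1^2
= 4 + 1 + 1 = 6
Coefficient = -1/6
In lowest terms: -1/6


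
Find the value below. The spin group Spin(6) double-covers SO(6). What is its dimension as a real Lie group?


Spin(n) double-covers SO(n); both have Lie algebra so(n) of dimension n(n-1)/2.
n = 6
n(n-1) = 6 * 5 = 30
dim Spin(6) = 30/2 = 15


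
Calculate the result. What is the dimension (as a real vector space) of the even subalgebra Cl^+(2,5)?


Even subalgebra dimension = 2^(n-1)
n = 2 + 5 = 7
2^(7 - 1) = 2^6 = 64
Verification: sum of C(7,k) for even k = 1 + 21 + 35 + 7 = 64
Result = 64


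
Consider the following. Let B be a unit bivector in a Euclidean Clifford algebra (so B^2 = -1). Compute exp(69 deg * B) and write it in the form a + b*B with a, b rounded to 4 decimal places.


For a unit bivector B with B^2 = -1, the exponential series gives
e^(theta*B) = cos(theta) + sin(theta)*B (the GA analogue of Euler's formula).
theta = 69 degrees = 1.204277 rad
cos(69 deg) = 0.3584
sin(69 deg) = 0.9336
exp(theta*B) = 0.3584 + 0.9336*B


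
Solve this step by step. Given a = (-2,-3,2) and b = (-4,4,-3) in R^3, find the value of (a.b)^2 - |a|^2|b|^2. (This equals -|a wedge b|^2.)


a . b = (-2)*(-4) + (-3)*4 + 2*(-3)
= 8 + (-12) + (-6) = -10
|a|^2 = (-2)^2 + (-3)^2 + 2^2 = 17
|b|^2 = (-4)^2 + 4^2 + (-3)^2 = 41
(a.b)^2 = (-10)^2 = 100
|a|^2 * |b|^2 = 17 * 41 = 697
Result = 100 - 697 = -597


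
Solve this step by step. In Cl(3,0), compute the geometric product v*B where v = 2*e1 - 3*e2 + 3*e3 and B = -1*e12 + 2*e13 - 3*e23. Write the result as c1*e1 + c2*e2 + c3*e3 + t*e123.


vB has grade-1 (vector) and grade-3 (trivector) parts: vB = (v _| B) + (v ^ B).
Vector part <vB>_1:
  e1: -v2*b12 - v3*b13 = -(-3)*(-1) - (3)*(2) = -9
  e2: v1*b12 - v3*b23 = (2)*(-1) - (3)*(-3) = 7
  e3: v1*b13 + v2*b23 = (2)*(2) + (-3)*(-3) = 13
Trivector part <vB>_3:
  e123: v1*b23 - v2*b13 + v3*b12 = (2)*(-3) - (-3)*(2) + (3)*(-1) = -3
vB = -9*e1 + 7*e2 + 13*e3 - 3*e123


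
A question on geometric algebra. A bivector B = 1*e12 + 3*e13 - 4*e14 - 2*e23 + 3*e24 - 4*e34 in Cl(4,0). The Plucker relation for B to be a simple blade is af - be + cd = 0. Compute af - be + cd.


Plucker relation: af - be + cd
a*f = 1*(-4) = -4
b*e = 3*3 = 9
c*d = (-4)*(-2) = 8
af - be + cd = -4 - 9 + 8
= -5


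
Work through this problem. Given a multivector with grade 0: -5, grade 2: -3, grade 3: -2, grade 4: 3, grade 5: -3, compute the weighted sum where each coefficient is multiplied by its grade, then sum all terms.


Grade-weighted sum = sum of grade_k * coefficient_k
0*(-5) = 0
2*(-3) = -6
3*(-2) = -6
4*3 = 12
5*(-3) = -15
Total = 0 + (-6) + (-6) + 12 + (-15) = -15


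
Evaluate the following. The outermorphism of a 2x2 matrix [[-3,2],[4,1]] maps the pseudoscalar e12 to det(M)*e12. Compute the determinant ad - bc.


The outermorphism of a linear map f sends e1^e2 to f(e1)^f(e2).
f(e1) = -3*e1 + 4*e2
f(e2) = 2*e1 + 1*e2
f(e1) ^ f(e2) = (-3*e1 + 4*e2) ^ (2*e1 + 1*e2)
= (-3)*1*e12 + 4*2*e21
= (-3 - 8)*e12
= -11*e12
Coefficient = -11


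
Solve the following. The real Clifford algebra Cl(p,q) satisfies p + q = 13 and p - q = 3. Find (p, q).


We need p + q = 13 and p - q = 3.
Adding: 2p = 13 + 3 = 16, so p = 8.
Then q = 13 - 8 = 5.
(p, q) = (8, 5)


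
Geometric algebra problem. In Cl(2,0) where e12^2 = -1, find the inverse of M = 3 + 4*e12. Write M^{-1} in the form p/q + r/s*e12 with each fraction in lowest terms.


M = 3 + 4*e12, where e12^2 = -1.
Since M commutes with its reverse ~M = a - b*e12, M * ~M = a^2 - b^2*e12^2 = a^2 + b^2.
So M^{-1} = ~M / (a^2 + b^2) = (a - b*e12)/(a^2 + b^2).
a^2 + b^2 = 9 + 16 = 25
Scalar part = 3/25 = 3/25
Bivector coeff = -4/25 = -4/25
M^{-1} = 3/25 - 4/25*e12


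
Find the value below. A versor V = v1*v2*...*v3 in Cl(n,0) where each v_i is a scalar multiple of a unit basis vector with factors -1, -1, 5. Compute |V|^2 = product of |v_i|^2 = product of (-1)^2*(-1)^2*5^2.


Each vector v_i has |v_i|^2 = s_i^2
Squared scales: (-1)^2 = 1, (-1)^2 = 1, 5^2 = 25
|V|^2 = 1 * 1 * 25
= 25


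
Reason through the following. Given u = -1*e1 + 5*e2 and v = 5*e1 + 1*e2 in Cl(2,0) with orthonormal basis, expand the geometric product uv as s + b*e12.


Expand: (-1*e1 + 5*e2)(5*e1 + 1*e2)
= (-1)*5*e1e1 + (-1)*1*e1e2 + 5*5*e2e1 + 5*1*e2e2
Using e1^2 = e2^2 = 1, e2e1 = -e1e2:
Scalar part s = (-1)*5 + 5*1 = -5 + 5 = 0
Bivector part b = (-1)*1 - 5*5 = -1 - 25 = -26
uv = 0 - 26*e12


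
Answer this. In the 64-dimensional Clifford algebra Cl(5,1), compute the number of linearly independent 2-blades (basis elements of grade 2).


Number of grade-k basis blades in Cl(p,q) with n = p + q is C(n, k).
n = 5 + 1 = 6
C(6, 2) = 6! / (2! * 4!)
= 720 / (2 * 24)
= 15


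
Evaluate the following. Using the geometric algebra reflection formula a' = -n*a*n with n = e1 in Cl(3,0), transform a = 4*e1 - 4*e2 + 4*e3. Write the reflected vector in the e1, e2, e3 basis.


Reflection formula: a' = -n*a*n, with n = e1 (unit vector, n^2 = 1).
For reflection through hyperplane perp to e1:
The component along e1 flips sign, others stay.
a = (4, -4, 4)
a' = (-4, -4, 4)
a' = -4*e1 - 4*e2 + 4*e3


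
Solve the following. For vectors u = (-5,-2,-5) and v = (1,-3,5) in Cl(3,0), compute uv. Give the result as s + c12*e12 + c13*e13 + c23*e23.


In Cl(3,0): e_i^2 = 1, e_ie_j = -e_je_i for i != j.
Scalar part = u . v = (-5)*1 + (-2)*(-3) + (-5)*5
= -5 + 6 + (-25) = -24
e12 coeff = (-5)*(-3) - (-2)*1 = 15 - (-2) = 17
e13 coeff = (-5)*5 - (-5)*1 = -25 - (-5) = -20
e23 coeff = (-2)*5 - (-5)*(-3) = -10 - 15 = -25
uv = -24 + 17*e12 - 20*e13 - 25*e23


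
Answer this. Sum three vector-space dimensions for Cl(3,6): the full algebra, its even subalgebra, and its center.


n = 3 + 6 = 9
Total dim = 2^9 = 512
Even subalgebra dim = 2^8 = 256
n is odd, so center dim = 2
Sum = 512 + 256 + 2 = 770


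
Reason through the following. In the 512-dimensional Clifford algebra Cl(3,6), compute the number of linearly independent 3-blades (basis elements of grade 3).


Number of grade-k basis blades in Cl(p,q) with n = p + q is C(n, k).
n = 3 + 6 = 9
C(9, 3) = 9! / (3! * 6!)
= 362880 / (6 * 720)
= 84


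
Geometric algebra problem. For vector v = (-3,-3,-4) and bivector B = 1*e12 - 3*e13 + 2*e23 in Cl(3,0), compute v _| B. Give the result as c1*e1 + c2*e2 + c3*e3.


Left contraction v _| B = <vB>_1 (grade-1 part of the geometric product vB).
Using e1_|e12 = e2, e2_|e12 = -e1, e1_|e13 = e3, e3_|e13 = -e1, e2_|e23 = e3, e3_|e23 = -e2:
e1 coeff: -v2*b12 - v3*b13 = -(-3)*(1) - (-4)*(-3) = -9
e2 coeff: v1*b12 - v3*b23 = (-3)*(1) - (-4)*(2) = 5
e3 coeff: v1*b13 + v2*b23 = (-3)*(-3) + (-3)*(2) = 3
v _| B = -9*e1 + 5*e2 + 3*e3


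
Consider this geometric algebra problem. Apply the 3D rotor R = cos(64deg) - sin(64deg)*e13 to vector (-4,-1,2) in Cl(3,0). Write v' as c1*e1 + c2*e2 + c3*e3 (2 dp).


Rotor R = cos(64deg) - sin(64deg)*e13
Rotation angle theta = 2 * 64 = 128 degrees in the e13 plane (e1 -> e3).
The component perpendicular to the plane (e2) is invariant: v'_2 = v2 = -1.00
cos(128deg) = -0.6157, sin(128deg) = 0.7880
v'_1 = v1*cos(theta) - v3*sin(theta) = -4*(-0.6157) - 2*0.7880 = 0.89
v'_3 = v1*sin(theta) + v3*cos(theta) = -4*0.7880 + 2*(-0.6157) = -4.38
v' = 0.89*e1 - 1.00*e2 - 4.38*e3


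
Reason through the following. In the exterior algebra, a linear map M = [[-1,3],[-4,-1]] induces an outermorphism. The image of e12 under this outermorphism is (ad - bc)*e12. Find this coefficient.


The outermorphism of a linear map f sends e1^e2 to f(e1)^f(e2).
f(e1) = -1*e1 - 4*e2
f(e2) = 3*e1 - 1*e2
f(e1) ^ f(e2) = (-1*e1 - 4*e2) ^ (3*e1 - 1*e2)
= (-1)*(-1)*e12 + (-4)*3*e21
= (1 - (-12))*e12
= 13*e12
Coefficient = 13


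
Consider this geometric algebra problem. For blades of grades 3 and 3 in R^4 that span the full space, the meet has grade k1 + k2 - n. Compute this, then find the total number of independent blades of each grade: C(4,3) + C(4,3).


Meet grade = grade(A) + grade(B) - n
= 3 + 3 - 4 = 2
C(4,3) = 4
C(4,3) = 4
dim_A + dim_B = 4 + 4 = 8


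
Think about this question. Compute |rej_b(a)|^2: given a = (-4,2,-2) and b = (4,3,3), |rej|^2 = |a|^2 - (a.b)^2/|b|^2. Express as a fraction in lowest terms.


|a|^2 = (-4)^2 + 2^2 + (-2)^2 = 24
|b|^2 = 4^2 + 3^2 + 3^2 = 34
a . b = (-4)*4 + 2*3 + (-2)*3 = -16
(a.b)^2 = (-16)^2 = 256
|rej|^2 = 24 - 256/34
= (816 - 256)/34
= 560/34
In lowest terms: 280/17


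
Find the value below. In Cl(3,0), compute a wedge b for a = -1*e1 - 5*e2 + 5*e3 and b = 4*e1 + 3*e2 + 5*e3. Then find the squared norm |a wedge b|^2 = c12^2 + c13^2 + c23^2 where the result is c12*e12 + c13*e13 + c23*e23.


a wedge b = (a1*b2 - a2*b1)*e12 + (a1*b3 - a3*b1)*e13 + (a2*b3 - a3*b2)*e23
e12 coeff: (-1)*3 - (-5)*4 = -3 - (-20) = 17
e13 coeff: (-1)*5 - 5*4 = -5 - 20 = -25
e23 coeff: (-5)*5 - 5*3 = -25 - 15 = -40
|a wedge b|^2 = 17^2 + (-25)^2 + (-40)^2
= 289 + 625 + 1600
= 2514


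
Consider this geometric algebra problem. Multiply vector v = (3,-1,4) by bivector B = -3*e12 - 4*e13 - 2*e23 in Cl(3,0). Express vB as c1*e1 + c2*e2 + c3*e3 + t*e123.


vB has grade-1 (vector) and grade-3 (trivector) parts: vB = (v _| B) + (v ^ B).
Vector part <vB>_1:
  e1: -v2*b12 - v3*b13 = -(-1)*(-3) - (4)*(-4) = 13
  e2: v1*b12 - v3*b23 = (3)*(-3) - (4)*(-2) = -1
  e3: v1*b13 + v2*b23 = (3)*(-4) + (-1)*(-2) = -10
Trivector part <vB>_3:
  e123: v1*b23 - v2*b13 + v3*b12 = (3)*(-2) - (-1)*(-4) + (4)*(-3) = -22
vB = 13*e1 - 1*e2 - 10*e3 - 22*e123


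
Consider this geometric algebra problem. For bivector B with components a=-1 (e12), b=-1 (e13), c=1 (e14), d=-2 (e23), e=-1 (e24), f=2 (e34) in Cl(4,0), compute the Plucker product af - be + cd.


Plucker relation: af - be + cd
a*f = (-1)*2 = -2
b*e = (-1)*(-1) = 1
c*d = 1*(-2) = -2
af - be + cd = -2 - 1 + (-2)
= -5


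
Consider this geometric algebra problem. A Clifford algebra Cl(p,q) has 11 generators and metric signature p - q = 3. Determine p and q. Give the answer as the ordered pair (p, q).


We need p + q = 11 and p - q = 3.
Adding: 2p = 11 + 3 = 14, so p = 7.
Then q = 11 - 7 = 4.
(p, q) = (7, 4)


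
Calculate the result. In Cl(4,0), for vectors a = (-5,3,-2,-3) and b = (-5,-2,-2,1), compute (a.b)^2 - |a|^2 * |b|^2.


a . b = (-5)*(-5) + 3*(-2) + (-2)*(-2) + (-3)*1
= 25 + (-6) + 4 + (-3) = 20
|a|^2 = (-5)^2 + 3^2 + (-2)^2 + (-3)^2 = 47
|b|^2 = (-5)^2 + (-2)^2 + (-2)^2 + 1^2 = 34
(a.b)^2 = 20^2 = 400
|a|^2 * |b|^2 = 47 * 34 = 1598
Result = 400 - 1598 = -1198


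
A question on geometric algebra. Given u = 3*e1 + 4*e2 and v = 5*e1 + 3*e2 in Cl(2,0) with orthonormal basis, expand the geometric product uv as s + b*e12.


Expand: (3*e1 + 4*e2)(5*e1 + 3*e2)
= 3*5*e1e1 + 3*3*e1e2 + 4*5*e2e1 + 4*3*e2e2
Using e1^2 = e2^2 = 1, e2e1 = -e1e2:
Scalar part s = 3*5 + 4*3 = 15 + 12 = 27
Bivector part b = 3*3 - 4*5 = 9 - 20 = -11
uv = 27 - 11*e12


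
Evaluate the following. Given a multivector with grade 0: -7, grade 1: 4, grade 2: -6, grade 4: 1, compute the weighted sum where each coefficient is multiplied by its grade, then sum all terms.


Grade-weighted sum = sum of grade_k * coefficient_k
0*(-7) = 0
1*4 = 4
2*(-6) = -12
4*1 = 4
Total = 0 + 4 + (-12) + 4 = -4


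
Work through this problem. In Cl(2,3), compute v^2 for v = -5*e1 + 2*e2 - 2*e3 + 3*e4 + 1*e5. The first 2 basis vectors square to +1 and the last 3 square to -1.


v^2 = sum of c_i^2 * e_i^2
Positive signature terms (e_i^2 = +1): (-5)^2 + 2^2 = 29
Negative signature terms (e_j^2 = -1): (-2)^2 + 3^2 + 1^2 = 14
v^2 = 29 - 14 = 15


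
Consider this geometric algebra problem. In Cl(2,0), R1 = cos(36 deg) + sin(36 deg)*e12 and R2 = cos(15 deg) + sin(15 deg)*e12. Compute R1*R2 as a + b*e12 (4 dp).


Same-plane rotors commute and their half-angles add:
R1*R2 = cos(a1 + a2) + sin(a1 + a2)*e12.
a1 + a2 = 36 + 15 = 51 deg
cos(51 deg) = 0.6293
sin(51 deg) = 0.7771
R1*R2 = 0.6293 + 0.7771*e12


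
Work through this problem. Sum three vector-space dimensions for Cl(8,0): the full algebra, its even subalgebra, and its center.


n = 8 + 0 = 8
Total dim = 2^8 = 256
Even subalgebra dim = 2^7 = 128
n is even, so center dim = 1
Sum = 256 + 128 + 1 = 385


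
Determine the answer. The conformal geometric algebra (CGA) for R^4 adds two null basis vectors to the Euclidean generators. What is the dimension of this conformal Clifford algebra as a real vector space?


The conformal model of R^4 uses Cl(5,1): the 4 Euclidean generators plus two extra orthogonal generators e+ (e+^2 = +1) and e- (e-^2 = -1), from which the null vectors e0, einf are built.
Number of generators m = 4 + 2 = 6.
dim Cl(p,q) = 2^m = 2^6 = 64


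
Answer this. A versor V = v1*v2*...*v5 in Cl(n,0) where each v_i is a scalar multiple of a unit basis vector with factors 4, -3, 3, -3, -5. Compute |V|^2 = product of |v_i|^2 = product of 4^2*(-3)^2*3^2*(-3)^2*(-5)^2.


Each vector v_i has |v_i|^2 = s_i^2
Squared scales: 4^2 = 16, (-3)^2 = 9, 3^2 = 9, (-3)^2 = 9, (-5)^2 = 25
|V|^2 = 16 * 9 * 9 * 9 * 25
= 291600


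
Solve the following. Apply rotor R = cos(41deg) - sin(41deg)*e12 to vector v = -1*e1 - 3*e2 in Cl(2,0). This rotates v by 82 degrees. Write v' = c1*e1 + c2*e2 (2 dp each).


Rotor R = cos(41deg) - sin(41deg)*e12
Rotation angle theta = 2 * 41 = 82 degrees
v' = R*v*~R rotates v by theta.
cos(82deg) = 0.1392, sin(82deg) = 0.9903
v'_1 = -1*cos(82deg) - (-3)*sin(82deg)
= -1*0.1392 - (-3)*0.9903
= 2.83
v'_2 = -1*sin(82deg) + (-3)*cos(82deg)
= -1*0.9903 + (-3)*0.1392
= -1.41
v' = 2.83*e1 - 1.41*e2


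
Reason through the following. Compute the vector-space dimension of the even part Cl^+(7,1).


Even subalgebra dimension = 2^(n-1)
n = 7 + 1 = 8
2^(8 - 1) = 2^7 = 128
Verification: sum of C(8,k) for even k = 1 + 28 + 70 + 28 + 1 = 128
Result = 128


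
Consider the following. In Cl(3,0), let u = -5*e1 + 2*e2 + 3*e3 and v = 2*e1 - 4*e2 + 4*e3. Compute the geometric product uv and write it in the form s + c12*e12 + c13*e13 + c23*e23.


In Cl(3,0): e_i^2 = 1, e_ie_j = -e_je_i for i != j.
Scalar part = u . v = (-5)*2 + 2*(-4) + 3*4
= -10 + (-8) + 12 = -6
e12 coeff = (-5)*(-4) - 2*2 = 20 - 4 = 16
e13 coeff = (-5)*4 - 3*2 = -20 - 6 = -26
e23 coeff = 2*4 - 3*(-4) = 8 - (-12) = 20
uv = -6 + 16*e12 - 26*e13 + 20*e23


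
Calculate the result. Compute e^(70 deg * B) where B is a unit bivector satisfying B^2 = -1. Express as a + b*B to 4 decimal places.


For a unit bivector B with B^2 = -1, the exponential series gives
e^(theta*B) = cos(theta) + sin(theta)*B (the GA analogue of Euler's formula).
theta = 70 degrees = 1.22173 rad
cos(70 deg) = 0.3420
sin(70 deg) = 0.9397
exp(theta*B) = 0.3420 + 0.9397*B


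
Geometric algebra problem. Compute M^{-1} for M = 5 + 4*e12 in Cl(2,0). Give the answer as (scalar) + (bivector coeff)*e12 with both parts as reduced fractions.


M = 5 + 4*e12, where e12^2 = -1.
Since M commutes with its reverse ~M = a - b*e12, M * ~M = a^2 - b^2*e12^2 = a^2 + b^2.
So M^{-1} = ~M / (a^2 + b^2) = (a - b*e12)/(a^2 + b^2).
a^2 + b^2 = 25 + 16 = 41
Scalar part = 5/41 = 5/41
Bivector coeff = -4/41 = -4/41
M^{-1} = 5/41 - 4/41*e12


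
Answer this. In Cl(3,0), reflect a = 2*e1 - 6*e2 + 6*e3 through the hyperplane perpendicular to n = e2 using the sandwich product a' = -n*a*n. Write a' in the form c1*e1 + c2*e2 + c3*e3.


Reflection formula: a' = -n*a*n, with n = e2 (unit vector, n^2 = 1).
For reflection through hyperplane perp to e2:
The component along e2 flips sign, others stay.
a = (2, -6, 6)
a' = (2, 6, 6)
a' = 2*e1 + 6*e2 + 6*e3


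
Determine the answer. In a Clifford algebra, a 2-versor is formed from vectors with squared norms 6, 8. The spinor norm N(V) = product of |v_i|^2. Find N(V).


Spinor norm N(V) = |v1|^2 * |v2|^2 * ... * |v2|^2
= 6 * 8
Running product: 6, 48
N(V) = 48


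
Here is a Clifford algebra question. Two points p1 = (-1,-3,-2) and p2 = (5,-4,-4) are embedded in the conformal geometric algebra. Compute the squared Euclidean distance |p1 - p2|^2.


p1 - p2 = (-6, 1, 2)
|p1 - p2|^2 = (-6)^2 + 1^2 + 2^2
= 36 + 1 + 4
= 41


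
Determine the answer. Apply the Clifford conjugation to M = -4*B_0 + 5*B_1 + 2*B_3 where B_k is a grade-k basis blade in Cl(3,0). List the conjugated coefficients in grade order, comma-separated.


Clifford conjugate sign for grade k: (-1)^(k(k+1)/2)
Grade 0: (-1)^(0*1/2) = (-1)^0 = 1, coeff -4 -> -4
Grade 1: (-1)^(1*2/2) = (-1)^1 = -1, coeff 5 -> -5
Grade 3: (-1)^(3*4/2) = (-1)^6 = 1, coeff 2 -> 2
Conjugated coefficients: -4, -5, 2


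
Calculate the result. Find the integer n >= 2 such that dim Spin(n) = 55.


dim Spin(n) = dim so(n) = n(n-1)/2.
Solve n(n-1)/2 = 55, i.e. n^2 - n - 110 = 0.
Discriminant = 1 + 8*55 = 441
n = (1 + sqrt(441))/2 = (1 + 21)/2 = 11


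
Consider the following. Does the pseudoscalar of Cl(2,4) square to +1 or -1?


The pseudoscalar I = e1...e_n (product of all n generators) of Cl(p,q) satisfies I^2 = (-1)^(q + n(n-1)/2).
p = 2, q = 4, n = p + q = 6
n(n-1)/2 = 6 * 5 / 2 = 15
Exponent = q + n(n-1)/2 = 4 + 15 = 19
I^2 = (-1)^19 = -1


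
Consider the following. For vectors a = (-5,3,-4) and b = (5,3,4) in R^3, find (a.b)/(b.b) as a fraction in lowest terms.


Projection coefficient = (a . b) / (b . b)
a . b = (-5)*5 + 3*3 + (-4)*4
= -25 + 9 + (-16) = -32
b . b = 5^2 + 3^2 + 4^2
= 25 + 9 + 16 = 50
Coefficient = -32/50
In lowest terms: -16/25


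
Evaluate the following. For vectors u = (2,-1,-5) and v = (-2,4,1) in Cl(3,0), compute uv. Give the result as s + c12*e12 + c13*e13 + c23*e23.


In Cl(3,0): e_i^2 = 1, e_ie_j = -e_je_i for i != j.
Scalar part = u . v = 2*(-2) + (-1)*4 + (-5)*1
= -4 + (-4) + (-5) = -13
e12 coeff = 2*4 - (-1)*(-2) = 8 - 2 = 6
e13 coeff = 2*1 - (-5)*(-2) = 2 - 10 = -8
e23 coeff = (-1)*1 - (-5)*4 = -1 - (-20) = 19
uv = -13 + 6*e12 - 8*e13 + 19*e23


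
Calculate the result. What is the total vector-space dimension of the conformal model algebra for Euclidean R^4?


The conformal model of R^4 uses Cl(5,1): the 4 Euclidean generators plus two extra orthogonal generators e+ (e+^2 = +1) and e- (e-^2 = -1), from which the null vectors e0, einf are built.
Number of generators m = 4 + 2 = 6.
dim Cl(p,q) = 2^m = 2^6 = 64


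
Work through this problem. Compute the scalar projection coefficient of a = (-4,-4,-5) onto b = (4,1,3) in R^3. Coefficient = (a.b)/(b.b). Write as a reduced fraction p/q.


Projection coefficient = (a . b) / (b . b)
a . b = (-4)*4 + (-4)*1 + (-5)*3
= -16 + (-4) + (-15) = -35
b . b = 4^2 + 1^2 + 3^2
= 16 + 1 + 9 = 26
Coefficient = -35/26
In lowest terms: -35/26


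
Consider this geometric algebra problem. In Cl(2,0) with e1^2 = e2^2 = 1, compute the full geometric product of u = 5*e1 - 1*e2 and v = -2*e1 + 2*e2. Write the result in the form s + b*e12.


Expand: (5*e1 - 1*e2)(-2*e1 + 2*e2)
= 5*(-2)*e1e1 + 5*2*e1e2 + (-1)*(-2)*e2e1 + (-1)*2*e2e2
Using e1^2 = e2^2 = 1, e2e1 = -e1e2:
Scalar part s = 5*(-2) + (-1)*2 = -10 + (-2) = -12
Bivector part b = 5*2 - (-1)*(-2) = 10 - 2 = 8
uv = -12 + 8*e12


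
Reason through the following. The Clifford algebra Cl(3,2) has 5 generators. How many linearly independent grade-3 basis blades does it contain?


Number of grade-k basis blades in Cl(p,q) with n = p + q is C(n, k).
n = 3 + 2 = 5
C(5, 3) = 5! / (3! * 2!)
= 120 / (6 * 2)
= 10


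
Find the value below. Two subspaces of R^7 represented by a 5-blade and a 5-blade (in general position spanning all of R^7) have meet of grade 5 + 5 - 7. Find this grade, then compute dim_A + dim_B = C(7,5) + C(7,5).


Meet grade = grade(A) + grade(B) - n
= 5 + 5 - 7 = 3
C(7,5) = 21
C(7,5) = 21
dim_A + dim_B = 21 + 21 = 42


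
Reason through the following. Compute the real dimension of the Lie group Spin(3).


Spin(n) double-covers SO(n); both have Lie algebra so(n) of dimension n(n-1)/2.
n = 3
n(n-1) = 3 * 2 = 6
dim Spin(3) = 6/2 = 3


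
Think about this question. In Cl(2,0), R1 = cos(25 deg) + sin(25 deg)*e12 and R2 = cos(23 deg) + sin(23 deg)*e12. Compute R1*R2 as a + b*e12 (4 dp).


Same-plane rotors commute and their half-angles add:
R1*R2 = cos(a1 + a2) + sin(a1 + a2)*e12.
a1 + a2 = 25 + 23 = 48 deg
cos(48 deg) = 0.6691
sin(48 deg) = 0.7431
R1*R2 = 0.6691 + 0.7431*e12


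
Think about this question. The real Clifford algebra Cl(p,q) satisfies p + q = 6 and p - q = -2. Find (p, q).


We need p + q = 6 and p - q = -2.
Adding: 2p = 6 + (-2) = 4, so p = 2.
Then q = 6 - 2 = 4.
(p, q) = (2, 4)


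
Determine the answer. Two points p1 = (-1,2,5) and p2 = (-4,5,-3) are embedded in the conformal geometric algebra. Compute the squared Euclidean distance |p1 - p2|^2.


p1 - p2 = (3, -3, 8)
|p1 - p2|^2 = 3^2 + (-3)^2 + 8^2
= 9 + 9 + 64
= 82


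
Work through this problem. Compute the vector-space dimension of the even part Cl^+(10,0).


Even subalgebra dimension = 2^(n-1)
n = 10 + 0 = 10
2^(10 - 1) = 2^9 = 512
Verification: sum of C(10,k) for even k = 1 + 45 + 210 + 210 + 45 + 1 = 512
Result = 512


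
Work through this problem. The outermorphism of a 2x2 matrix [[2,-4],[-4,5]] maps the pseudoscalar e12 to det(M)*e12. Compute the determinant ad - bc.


The outermorphism of a linear map f sends e1^e2 to f(e1)^f(e2).
f(e1) = 2*e1 - 4*e2
f(e2) = -4*e1 + 5*e2
f(e1) ^ f(e2) = (2*e1 - 4*e2) ^ (-4*e1 + 5*e2)
= 2*5*e12 + (-4)*(-4)*e21
= (10 - 16)*e12
= -6*e12
Coefficient = -6


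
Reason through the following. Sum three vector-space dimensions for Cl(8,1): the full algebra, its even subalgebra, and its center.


n = 8 + 1 = 9
Total dim = 2^9 = 512
Even subalgebra dim = 2^8 = 256
n is odd, so center dim = 2
Sum = 512 + 256 + 2 = 770


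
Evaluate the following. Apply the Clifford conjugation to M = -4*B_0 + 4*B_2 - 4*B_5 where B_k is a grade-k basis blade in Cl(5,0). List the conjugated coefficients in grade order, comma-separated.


Clifford conjugate sign for grade k: (-1)^(k(k+1)/2)
Grade 0: (-1)^(0*1/2) = (-1)^0 = 1, coeff -4 -> -4
Grade 2: (-1)^(2*3/2) = (-1)^3 = -1, coeff 4 -> -4
Grade 5: (-1)^(5*6/2) = (-1)^15 = -1, coeff -4 -> 4
Conjugated coefficients: -4, -4, 4


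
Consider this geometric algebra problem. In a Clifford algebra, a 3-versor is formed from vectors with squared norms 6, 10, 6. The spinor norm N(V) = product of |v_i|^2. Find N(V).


Spinor norm N(V) = |v1|^2 * |v2|^2 * ... * |v3|^2
= 6 * 10 * 6
Running product: 6, 60, 360
N(V) = 360


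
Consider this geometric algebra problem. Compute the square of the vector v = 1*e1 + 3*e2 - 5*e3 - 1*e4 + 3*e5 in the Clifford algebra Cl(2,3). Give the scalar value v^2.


v^2 = sum of c_i^2 * e_i^2
Positive signature terms (e_i^2 = +1): 1^2 + 3^2 = 10
Negative signature terms (e_j^2 = -1): (-5)^2 + (-1)^2 + 3^2 = 35
v^2 = 10 - 35 = -25


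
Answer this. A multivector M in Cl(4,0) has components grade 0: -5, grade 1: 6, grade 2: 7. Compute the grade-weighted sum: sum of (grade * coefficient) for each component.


Grade-weighted sum = sum of grade_k * coefficient_k
0*(-5) = 0
1*6 = 6
2*7 = 14
Total = 0 + 6 + 14 = 20


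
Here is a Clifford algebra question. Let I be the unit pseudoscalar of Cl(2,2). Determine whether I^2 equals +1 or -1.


The pseudoscalar I = e1...e_n (product of all n generators) of Cl(p,q) satisfies I^2 = (-1)^(q + n(n-1)/2).
p = 2, q = 2, n = p + q = 4
n(n-1)/2 = 4 * 3 / 2 = 6
Exponent = q + n(n-1)/2 = 2 + 6 = 8
I^2 = (-1)^8 = +1


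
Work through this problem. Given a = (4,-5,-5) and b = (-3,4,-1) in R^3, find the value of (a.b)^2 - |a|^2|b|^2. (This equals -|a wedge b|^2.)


a . b = 4*(-3) + (-5)*4 + (-5)*(-1)
= -12 + (-20) + 5 = -27
|a|^2 = 4^2 + (-5)^2 + (-5)^2 = 66
|b|^2 = (-3)^2 + 4^2 + (-1)^2 = 26
(a.b)^2 = (-27)^2 = 729
|a|^2 * |b|^2 = 66 * 26 = 1716
Result = 729 - 1716 = -987


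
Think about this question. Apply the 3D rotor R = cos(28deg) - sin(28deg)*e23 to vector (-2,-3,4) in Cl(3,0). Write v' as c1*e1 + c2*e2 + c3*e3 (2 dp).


Rotor R = cos(28deg) - sin(28deg)*e23
Rotation angle theta = 2 * 28 = 56 degrees in the e23 plane (e2 -> e3).
The component perpendicular to the plane (e1) is invariant: v'_1 = v1 = -2.00
cos(56deg) = 0.5592, sin(56deg) = 0.8290
v'_2 = v2*cos(theta) - v3*sin(theta) = -3*0.5592 - 4*0.8290 = -4.99
v'_3 = v2*sin(theta) + v3*cos(theta) = -3*0.8290 + 4*0.5592 = -0.25
v' = -2.00*e1 - 4.99*e2 - 0.25*e3


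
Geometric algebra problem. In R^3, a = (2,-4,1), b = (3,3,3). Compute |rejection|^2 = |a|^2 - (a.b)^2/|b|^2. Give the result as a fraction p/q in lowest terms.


|a|^2 = 2^2 + (-4)^2 + 1^2 = 21
|b|^2 = 3^2 + 3^2 + 3^2 = 27
a . b = 2*3 + (-4)*3 + 1*3 = -3
(a.b)^2 = (-3)^2 = 9
|rej|^2 = 21 - 9/27
= (567 - 9)/27
= 558/27
In lowest terms: 62/3


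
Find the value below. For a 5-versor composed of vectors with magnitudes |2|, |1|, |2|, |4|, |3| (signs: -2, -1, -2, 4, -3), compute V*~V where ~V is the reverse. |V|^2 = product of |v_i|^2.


Each vector v_i has |v_i|^2 = s_i^2
Squared scales: (-2)^2 = 4, (-1)^2 = 1, (-2)^2 = 4, 4^2 = 16, (-3)^2 = 9
|V|^2 = 4 * 1 * 4 * 16 * 9
= 2304


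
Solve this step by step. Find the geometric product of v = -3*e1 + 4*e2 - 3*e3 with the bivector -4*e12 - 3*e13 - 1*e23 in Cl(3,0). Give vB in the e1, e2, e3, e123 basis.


vB has grade-1 (vector) and grade-3 (trivector) parts: vB = (v _| B) + (v ^ B).
Vector part <vB>_1:
  e1: -v2*b12 - v3*b13 = -(4)*(-4) - (-3)*(-3) = 7
  e2: v1*b12 - v3*b23 = (-3)*(-4) - (-3)*(-1) = 9
  e3: v1*b13 + v2*b23 = (-3)*(-3) + (4)*(-1) = 5
Trivector part <vB>_3:
  e123: v1*b23 - v2*b13 + v3*b12 = (-3)*(-1) - (4)*(-3) + (-3)*(-4) = 27
vB = 7*e1 + 9*e2 + 5*e3 + 27*e123


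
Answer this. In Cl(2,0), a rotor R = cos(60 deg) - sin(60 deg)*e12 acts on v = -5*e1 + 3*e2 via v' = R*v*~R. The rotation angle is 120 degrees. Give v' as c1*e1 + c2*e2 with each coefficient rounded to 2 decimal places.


Rotor R = cos(60deg) - sin(60deg)*e12
Rotation angle theta = 2 * 60 = 120 degrees
v' = R*v*~R rotates v by theta.
cos(120deg) = -0.5000, sin(120deg) = 0.8660
v'_1 = -5*cos(120deg) - 3*sin(120deg)
= -5*(-0.5000) - 3*0.8660
= -0.10
v'_2 = -5*sin(120deg) + 3*cos(120deg)
= -5*0.8660 + 3*(-0.5000)
= -5.83
v' = -0.10*e1 - 5.83*e2


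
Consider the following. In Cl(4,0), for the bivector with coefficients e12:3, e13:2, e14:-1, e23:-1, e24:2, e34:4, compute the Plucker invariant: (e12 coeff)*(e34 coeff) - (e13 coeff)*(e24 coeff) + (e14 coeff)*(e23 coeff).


Plucker relation: af - be + cd
a*f = 3*4 = 12
b*e = 2*2 = 4
c*d = (-1)*(-1) = 1
af - be + cd = 12 - 4 + 1
= 9


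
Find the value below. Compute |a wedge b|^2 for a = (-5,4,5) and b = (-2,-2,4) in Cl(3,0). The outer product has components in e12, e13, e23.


a wedge b = (a1*b2 - a2*b1)*e12 + (a1*b3 - a3*b1)*e13 + (a2*b3 - a3*b2)*e23
e12 coeff: (-5)*(-2) - 4*(-2) = 10 - (-8) = 18
e13 coeff: (-5)*4 - 5*(-2) = -20 - (-10) = -10
e23 coeff: 4*4 - 5*(-2) = 16 - (-10) = 26
|a wedge b|^2 = 18^2 + (-10)^2 + 26^2
= 324 + 100 + 676
= 1100


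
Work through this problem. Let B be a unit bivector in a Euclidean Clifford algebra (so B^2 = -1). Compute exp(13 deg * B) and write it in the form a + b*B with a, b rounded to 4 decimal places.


For a unit bivector B with B^2 = -1, the exponential series gives
e^(theta*B) = cos(theta) + sin(theta)*B (the GA analogue of Euler's formula).
theta = 13 degrees = 0.226893 rad
cos(13 deg) = 0.9744
sin(13 deg) = 0.2250
exp(theta*B) = 0.9744 + 0.2250*B


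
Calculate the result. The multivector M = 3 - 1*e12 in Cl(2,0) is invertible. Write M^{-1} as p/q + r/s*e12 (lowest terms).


M = 3 - 1*e12, where e12^2 = -1.
Since M commutes with its reverse ~M = a - b*e12, M * ~M = a^2 - b^2*e12^2 = a^2 + b^2.
So M^{-1} = ~M / (a^2 + b^2) = (a - b*e12)/(a^2 + b^2).
a^2 + b^2 = 9 + 1 = 10
Scalar part = 3/10 = 3/10
Bivector coeff = 1/10 = 1/10
M^{-1} = 3/10 + 1/10*e12
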